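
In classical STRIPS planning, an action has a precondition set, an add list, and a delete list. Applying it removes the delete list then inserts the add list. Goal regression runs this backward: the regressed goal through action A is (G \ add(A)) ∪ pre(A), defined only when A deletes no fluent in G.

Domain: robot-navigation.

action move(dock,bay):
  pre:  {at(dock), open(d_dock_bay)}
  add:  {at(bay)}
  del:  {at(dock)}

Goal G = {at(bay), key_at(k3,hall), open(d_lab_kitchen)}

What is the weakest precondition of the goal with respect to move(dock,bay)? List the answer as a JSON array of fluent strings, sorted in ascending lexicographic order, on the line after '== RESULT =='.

Compute (G \ add) ∪ pre:
  G ∩ del = {}  (empty — regression defined)
  G \ add = {at(bay), key_at(k3,hall), open(d_lab_kitchen)} \ {at(bay)} = {key_at(k3,hall), open(d_lab_kitchen)}
  ∪ pre   = {key_at(k3,hall), open(d_lab_kitchen)} ∪ {at(dock), open(d_dock_bay)}
          = {at(dock), key_at(k3,hall), open(d_dock_bay), open(d_lab_kitchen)}

== RESULT ==
["at(dock)", "key_at(k3,hall)", "open(d_dock_bay)", "open(d_lab_kitchen)"]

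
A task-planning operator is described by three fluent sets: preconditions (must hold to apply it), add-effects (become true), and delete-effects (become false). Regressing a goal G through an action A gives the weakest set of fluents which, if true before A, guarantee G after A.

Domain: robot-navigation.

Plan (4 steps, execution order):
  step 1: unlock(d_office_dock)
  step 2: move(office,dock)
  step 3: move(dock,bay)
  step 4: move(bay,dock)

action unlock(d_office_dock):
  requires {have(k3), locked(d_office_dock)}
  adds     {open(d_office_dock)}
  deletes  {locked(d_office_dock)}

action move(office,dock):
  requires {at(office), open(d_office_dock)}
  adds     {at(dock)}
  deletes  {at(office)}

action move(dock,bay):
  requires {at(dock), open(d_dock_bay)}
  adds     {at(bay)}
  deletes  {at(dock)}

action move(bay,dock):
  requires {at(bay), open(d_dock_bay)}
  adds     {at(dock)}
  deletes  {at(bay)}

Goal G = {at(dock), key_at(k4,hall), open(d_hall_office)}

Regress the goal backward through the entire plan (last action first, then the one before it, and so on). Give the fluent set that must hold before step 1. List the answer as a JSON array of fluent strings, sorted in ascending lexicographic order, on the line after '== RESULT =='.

Work backward from the goal:
  through step 4 (move(bay,dock)): drop {at(dock)}, keep {key_at(k4,hall), open(d_hall_office)}, require {at(bay), open(d_dock_bay)}
    → {at(bay), key_at(k4,hall), open(d_dock_bay), open(d_hall_office)}
  through step 3 (move(dock,bay)): drop {at(bay)}, keep {key_at(k4,hall), open(d_dock_bay), open(d_hall_office)}, require {at(dock), open(d_dock_bay)}
    → {at(dock), key_at(k4,hall), open(d_dock_bay), open(d_hall_office)}
  through step 2 (move(office,dock)): drop {at(dock)}, keep {key_at(k4,hall), open(d_dock_bay), open(d_hall_office)}, require {at(office), open(d_office_dock)}
    → {at(office), key_at(k4,hall), open(d_dock_bay), open(d_hall_office), open(d_office_dock)}
  through step 1 (unlock(d_office_dock)): drop {open(d_office_dock)}, keep {at(office), key_at(k4,hall), open(d_dock_bay), open(d_hall_office)}, require {have(k3), locked(d_office_dock)}
    → {at(office), have(k3), key_at(k4,hall), locked(d_office_dock), open(d_dock_bay), open(d_hall_office)}

== RESULT ==
["at(office)", "have(k3)", "key_at(k4,hall)", "locked(d_office_dock)", "open(d_dock_bay)", "open(d_hall_office)"]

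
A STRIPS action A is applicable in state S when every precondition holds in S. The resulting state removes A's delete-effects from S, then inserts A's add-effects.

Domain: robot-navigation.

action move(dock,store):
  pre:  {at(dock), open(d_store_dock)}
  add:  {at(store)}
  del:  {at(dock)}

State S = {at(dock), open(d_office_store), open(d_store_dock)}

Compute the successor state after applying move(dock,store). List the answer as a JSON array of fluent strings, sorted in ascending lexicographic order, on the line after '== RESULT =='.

Progress:
  pre ⊆ S: {at(dock), open(d_store_dock)} ⊆ S  — applicable
  S \ del = {open(d_office_store), open(d_store_dock)}
  ∪ add   = {at(store), open(d_office_store), open(d_store_dock)}

== RESULT ==
["at(store)", "open(d_office_store)", "open(d_store_dock)"]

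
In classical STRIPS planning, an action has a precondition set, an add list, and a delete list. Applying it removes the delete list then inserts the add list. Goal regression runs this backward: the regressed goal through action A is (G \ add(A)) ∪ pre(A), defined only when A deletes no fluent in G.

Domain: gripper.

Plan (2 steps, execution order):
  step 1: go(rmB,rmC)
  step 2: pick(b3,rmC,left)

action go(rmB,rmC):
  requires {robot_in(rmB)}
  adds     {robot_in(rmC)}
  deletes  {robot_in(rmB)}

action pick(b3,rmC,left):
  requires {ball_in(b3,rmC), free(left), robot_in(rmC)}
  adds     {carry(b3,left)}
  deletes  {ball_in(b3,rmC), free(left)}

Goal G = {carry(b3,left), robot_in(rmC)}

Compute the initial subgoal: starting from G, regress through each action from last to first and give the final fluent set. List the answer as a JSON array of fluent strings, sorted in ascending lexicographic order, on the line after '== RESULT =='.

Regress step by step:
  through step 2 (pick(b3,rmC,left)): drop {carry(b3,left)}, keep {robot_in(rmC)}, require {ball_in(b3,rmC), free(left), robot_in(rmC)}
    → {ball_in(b3,rmC), free(left), robot_in(rmC)}
  through step 1 (go(rmB,rmC)): drop {robot_in(rmC)}, keep {ball_in(b3,rmC), free(left)}, require {robot_in(rmB)}
    → {ball_in(b3,rmC), free(left), robot_in(rmB)}

== RESULT ==
["ball_in(b3,rmC)", "free(left)", "robot_in(rmB)"]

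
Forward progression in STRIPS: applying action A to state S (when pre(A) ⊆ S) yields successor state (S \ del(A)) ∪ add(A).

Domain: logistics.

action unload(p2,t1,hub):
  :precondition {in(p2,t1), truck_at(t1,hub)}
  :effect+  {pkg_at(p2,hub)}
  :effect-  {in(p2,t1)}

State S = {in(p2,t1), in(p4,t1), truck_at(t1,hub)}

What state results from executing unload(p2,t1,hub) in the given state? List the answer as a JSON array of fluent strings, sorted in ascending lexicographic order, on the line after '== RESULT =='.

Compute (S \ del) ∪ add:
  pre ⊆ S: {in(p2,t1), truck_at(t1,hub)} ⊆ S  — applicable
  S \ del = {in(p4,t1), truck_at(t1,hub)}
  ∪ add   = {in(p4,t1), pkg_at(p2,hub), truck_at(t1,hub)}

== RESULT ==
["in(p4,t1)", "pkg_at(p2,hub)", "truck_at(t1,hub)"]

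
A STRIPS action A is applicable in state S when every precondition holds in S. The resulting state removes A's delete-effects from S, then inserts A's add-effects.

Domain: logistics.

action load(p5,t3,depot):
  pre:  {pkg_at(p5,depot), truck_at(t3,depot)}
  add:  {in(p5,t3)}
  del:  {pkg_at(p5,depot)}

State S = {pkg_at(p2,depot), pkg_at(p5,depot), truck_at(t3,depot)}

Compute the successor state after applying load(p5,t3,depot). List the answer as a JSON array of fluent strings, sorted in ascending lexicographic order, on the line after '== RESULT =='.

Compute (S \ del) ∪ add:
  pre ⊆ S: {pkg_at(p5,depot), truck_at(t3,depot)} ⊆ S  — applicable
  S \ del = {pkg_at(p2,depot), truck_at(t3,depot)}
  ∪ add   = {in(p5,t3), pkg_at(p2,depot), truck_at(t3,depot)}

== RESULT ==
["in(p5,t3)", "pkg_at(p2,depot)", "truck_at(t3,depot)"]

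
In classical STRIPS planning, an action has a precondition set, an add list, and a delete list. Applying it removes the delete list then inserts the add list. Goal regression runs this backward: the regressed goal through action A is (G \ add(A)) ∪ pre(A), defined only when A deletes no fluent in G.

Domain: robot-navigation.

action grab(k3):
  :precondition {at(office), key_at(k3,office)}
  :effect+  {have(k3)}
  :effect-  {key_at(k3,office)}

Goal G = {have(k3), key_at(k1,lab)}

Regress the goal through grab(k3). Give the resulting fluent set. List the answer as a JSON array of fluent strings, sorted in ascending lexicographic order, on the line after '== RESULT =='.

Compute (G \ add) ∪ pre:
  G ∩ del = {}  (empty — regression defined)
  G \ add = {have(k3), key_at(k1,lab)} \ {have(k3)} = {key_at(k1,lab)}
  ∪ pre   = {key_at(k1,lab)} ∪ {at(office), key_at(k3,office)}
          = {at(office), key_at(k1,lab), key_at(k3,office)}

== RESULT ==
["at(office)", "key_at(k1,lab)", "key_at(k3,office)"]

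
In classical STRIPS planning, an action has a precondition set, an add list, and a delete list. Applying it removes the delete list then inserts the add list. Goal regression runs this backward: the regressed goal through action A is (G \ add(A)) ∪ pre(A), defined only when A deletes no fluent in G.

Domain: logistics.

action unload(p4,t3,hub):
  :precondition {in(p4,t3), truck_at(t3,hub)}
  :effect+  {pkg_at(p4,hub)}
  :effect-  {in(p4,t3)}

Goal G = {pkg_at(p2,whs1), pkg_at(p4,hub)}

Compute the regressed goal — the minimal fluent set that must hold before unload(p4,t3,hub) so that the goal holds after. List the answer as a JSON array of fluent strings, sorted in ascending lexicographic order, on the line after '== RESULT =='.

Regress:
  G ∩ del = {}  (empty — regression defined)
  G \ add = {pkg_at(p2,whs1), pkg_at(p4,hub)} \ {pkg_at(p4,hub)} = {pkg_at(p2,whs1)}
  ∪ pre   = {pkg_at(p2,whs1)} ∪ {in(p4,t3), truck_at(t3,hub)}
          = {in(p4,t3), pkg_at(p2,whs1), truck_at(t3,hub)}

== RESULT ==
["in(p4,t3)", "pkg_at(p2,whs1)", "truck_at(t3,hub)"]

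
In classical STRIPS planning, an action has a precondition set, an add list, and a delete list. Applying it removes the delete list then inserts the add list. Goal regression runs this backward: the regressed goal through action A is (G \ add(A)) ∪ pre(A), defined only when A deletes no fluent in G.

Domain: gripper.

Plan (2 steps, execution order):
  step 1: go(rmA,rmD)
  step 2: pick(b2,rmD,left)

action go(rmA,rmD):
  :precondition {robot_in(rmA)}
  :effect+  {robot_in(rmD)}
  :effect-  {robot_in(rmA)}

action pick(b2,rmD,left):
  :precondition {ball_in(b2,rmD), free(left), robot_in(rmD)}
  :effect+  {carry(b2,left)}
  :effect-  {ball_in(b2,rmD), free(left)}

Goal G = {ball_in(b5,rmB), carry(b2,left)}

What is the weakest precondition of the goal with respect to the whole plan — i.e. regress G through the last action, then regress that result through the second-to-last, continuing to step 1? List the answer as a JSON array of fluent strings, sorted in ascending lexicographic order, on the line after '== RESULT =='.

Work backward from the goal:
  through step 2 (pick(b2,rmD,left)): drop {carry(b2,left)}, keep {ball_in(b5,rmB)}, require {ball_in(b2,rmD), free(left), robot_in(rmD)}
    → {ball_in(b2,rmD), ball_in(b5,rmB), free(left), robot_in(rmD)}
  through step 1 (go(rmA,rmD)): drop {robot_in(rmD)}, keep {ball_in(b2,rmD), ball_in(b5,rmB), free(left)}, require {robot_in(rmA)}
    → {ball_in(b2,rmD), ball_in(b5,rmB), free(left), robot_in(rmA)}

== RESULT ==
["ball_in(b2,rmD)", "ball_in(b5,rmB)", "free(left)", "robot_in(rmA)"]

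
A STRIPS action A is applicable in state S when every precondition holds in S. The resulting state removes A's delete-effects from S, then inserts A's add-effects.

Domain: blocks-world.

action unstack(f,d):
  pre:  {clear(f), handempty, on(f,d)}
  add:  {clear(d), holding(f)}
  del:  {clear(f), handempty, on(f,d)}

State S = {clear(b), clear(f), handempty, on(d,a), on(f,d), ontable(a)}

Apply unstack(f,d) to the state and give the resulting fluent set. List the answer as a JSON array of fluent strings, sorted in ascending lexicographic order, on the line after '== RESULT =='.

Progress:
  pre ⊆ S: {clear(f), handempty, on(f,d)} ⊆ S  — applicable
  S \ del = {clear(b), on(d,a), ontable(a)}
  ∪ add   = {clear(b), clear(d), holding(f), on(d,a), ontable(a)}

== RESULT ==
["clear(b)", "clear(d)", "holding(f)", "on(d,a)", "ontable(a)"]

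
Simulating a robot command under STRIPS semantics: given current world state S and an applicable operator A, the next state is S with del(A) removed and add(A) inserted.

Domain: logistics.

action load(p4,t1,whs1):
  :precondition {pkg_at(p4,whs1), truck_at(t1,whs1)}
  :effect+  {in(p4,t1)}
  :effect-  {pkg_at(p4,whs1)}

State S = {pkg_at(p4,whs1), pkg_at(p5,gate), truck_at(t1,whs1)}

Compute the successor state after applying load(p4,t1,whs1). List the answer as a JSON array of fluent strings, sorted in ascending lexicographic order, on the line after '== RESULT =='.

Compute (S \ del) ∪ add:
  pre ⊆ S: {pkg_at(p4,whs1), truck_at(t1,whs1)} ⊆ S  — applicable
  S \ del = {pkg_at(p5,gate), truck_at(t1,whs1)}
  ∪ add   = {in(p4,t1), pkg_at(p5,gate), truck_at(t1,whs1)}

== RESULT ==
["in(p4,t1)", "pkg_at(p5,gate)", "truck_at(t1,whs1)"]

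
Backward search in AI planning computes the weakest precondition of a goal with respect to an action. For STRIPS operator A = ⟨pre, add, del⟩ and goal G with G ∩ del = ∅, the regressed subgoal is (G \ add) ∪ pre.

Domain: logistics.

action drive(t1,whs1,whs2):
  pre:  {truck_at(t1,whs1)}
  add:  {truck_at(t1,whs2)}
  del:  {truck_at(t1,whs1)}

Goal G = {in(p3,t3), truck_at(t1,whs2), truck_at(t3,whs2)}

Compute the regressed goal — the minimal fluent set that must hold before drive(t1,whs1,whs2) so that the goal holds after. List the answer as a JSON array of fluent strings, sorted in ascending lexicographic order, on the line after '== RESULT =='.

Compute (G \ add) ∪ pre:
  G ∩ del = {}  (empty — regression defined)
  G \ add = {in(p3,t3), truck_at(t1,whs2), truck_at(t3,whs2)} \ {truck_at(t1,whs2)} = {in(p3,t3), truck_at(t3,whs2)}
  ∪ pre   = {in(p3,t3), truck_at(t3,whs2)} ∪ {truck_at(t1,whs1)}
          = {in(p3,t3), truck_at(t1,whs1), truck_at(t3,whs2)}

== RESULT ==
["in(p3,t3)", "truck_at(t1,whs1)", "truck_at(t3,whs2)"]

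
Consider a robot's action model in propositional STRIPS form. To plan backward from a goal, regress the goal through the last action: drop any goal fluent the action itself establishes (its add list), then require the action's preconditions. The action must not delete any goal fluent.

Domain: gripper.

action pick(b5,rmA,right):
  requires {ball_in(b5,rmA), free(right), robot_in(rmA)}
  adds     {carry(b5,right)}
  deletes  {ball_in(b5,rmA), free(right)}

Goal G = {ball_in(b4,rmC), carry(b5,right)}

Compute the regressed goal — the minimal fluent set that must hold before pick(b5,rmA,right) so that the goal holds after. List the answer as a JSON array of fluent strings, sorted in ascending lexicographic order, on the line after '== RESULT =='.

Regress:
  G ∩ del = {}  (empty — regression defined)
  G \ add = {ball_in(b4,rmC), carry(b5,right)} \ {carry(b5,right)} = {ball_in(b4,rmC)}
  ∪ pre   = {ball_in(b4,rmC)} ∪ {ball_in(b5,rmA), free(right), robot_in(rmA)}
          = {ball_in(b4,rmC), ball_in(b5,rmA), free(right), robot_in(rmA)}

== RESULT ==
["ball_in(b4,rmC)", "ball_in(b5,rmA)", "free(right)", "robot_in(rmA)"]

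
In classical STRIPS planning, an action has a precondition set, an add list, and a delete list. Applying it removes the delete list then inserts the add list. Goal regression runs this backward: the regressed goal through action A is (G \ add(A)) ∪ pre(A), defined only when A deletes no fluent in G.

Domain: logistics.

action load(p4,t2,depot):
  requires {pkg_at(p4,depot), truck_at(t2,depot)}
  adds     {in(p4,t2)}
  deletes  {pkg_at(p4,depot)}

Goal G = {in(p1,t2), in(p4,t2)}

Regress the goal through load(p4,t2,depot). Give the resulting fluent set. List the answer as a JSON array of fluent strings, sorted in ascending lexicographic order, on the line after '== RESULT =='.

Regress:
  G ∩ del = {}  (empty — regression defined)
  G \ add = {in(p1,t2), in(p4,t2)} \ {in(p4,t2)} = {in(p1,t2)}
  ∪ pre   = {in(p1,t2)} ∪ {pkg_at(p4,depot), truck_at(t2,depot)}
          = {in(p1,t2), pkg_at(p4,depot), truck_at(t2,depot)}

== RESULT ==
["in(p1,t2)", "pkg_at(p4,depot)", "truck_at(t2,depot)"]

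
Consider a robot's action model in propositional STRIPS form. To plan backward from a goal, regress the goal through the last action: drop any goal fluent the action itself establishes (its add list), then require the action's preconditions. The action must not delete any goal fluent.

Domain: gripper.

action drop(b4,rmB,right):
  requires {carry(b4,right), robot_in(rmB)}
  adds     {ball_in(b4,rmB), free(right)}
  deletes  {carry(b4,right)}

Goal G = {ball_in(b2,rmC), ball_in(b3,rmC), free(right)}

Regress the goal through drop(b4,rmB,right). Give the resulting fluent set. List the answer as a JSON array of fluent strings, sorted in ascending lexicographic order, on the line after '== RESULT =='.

Regress:
  G ∩ del = {}  (empty — regression defined)
  G \ add = {ball_in(b2,rmC), ball_in(b3,rmC), free(right)} \ {ball_in(b4,rmB), free(right)} = {ball_in(b2,rmC), ball_in(b3,rmC)}
  ∪ pre   = {ball_in(b2,rmC), ball_in(b3,rmC)} ∪ {carry(b4,right), robot_in(rmB)}
          = {ball_in(b2,rmC), ball_in(b3,rmC), carry(b4,right), robot_in(rmB)}

== RESULT ==
["ball_in(b2,rmC)", "ball_in(b3,rmC)", "carry(b4,right)", "robot_in(rmB)"]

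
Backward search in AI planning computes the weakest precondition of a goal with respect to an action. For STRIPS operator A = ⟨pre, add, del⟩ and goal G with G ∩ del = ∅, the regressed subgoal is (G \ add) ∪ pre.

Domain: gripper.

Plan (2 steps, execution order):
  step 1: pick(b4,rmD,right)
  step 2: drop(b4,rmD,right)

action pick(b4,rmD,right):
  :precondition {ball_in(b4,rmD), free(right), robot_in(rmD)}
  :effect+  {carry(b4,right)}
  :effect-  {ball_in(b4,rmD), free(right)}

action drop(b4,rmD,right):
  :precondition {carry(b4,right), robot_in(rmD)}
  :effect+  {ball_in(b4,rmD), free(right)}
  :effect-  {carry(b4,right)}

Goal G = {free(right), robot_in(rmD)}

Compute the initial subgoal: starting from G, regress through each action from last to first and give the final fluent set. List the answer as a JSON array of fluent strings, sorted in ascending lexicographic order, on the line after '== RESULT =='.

Work backward from the goal:
  through step 2 (drop(b4,rmD,right)): drop {free(right)}, keep {robot_in(rmD)}, require {carry(b4,right), robot_in(rmD)}
    → {carry(b4,right), robot_in(rmD)}
  through step 1 (pick(b4,rmD,right)): drop {carry(b4,right)}, keep {robot_in(rmD)}, require {ball_in(b4,rmD), free(right), robot_in(rmD)}
    → {ball_in(b4,rmD), free(right), robot_in(rmD)}

== RESULT ==
["ball_in(b4,rmD)", "free(right)", "robot_in(rmD)"]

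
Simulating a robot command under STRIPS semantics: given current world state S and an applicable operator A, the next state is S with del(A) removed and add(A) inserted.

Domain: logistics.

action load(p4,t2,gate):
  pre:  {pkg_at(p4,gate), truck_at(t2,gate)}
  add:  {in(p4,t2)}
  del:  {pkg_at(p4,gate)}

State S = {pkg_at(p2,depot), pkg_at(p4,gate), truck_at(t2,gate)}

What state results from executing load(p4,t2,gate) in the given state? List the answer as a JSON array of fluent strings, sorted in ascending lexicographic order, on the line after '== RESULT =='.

Compute (S \ del) ∪ add:
  pre ⊆ S: {pkg_at(p4,gate), truck_at(t2,gate)} ⊆ S  — applicable
  S \ del = {pkg_at(p2,depot), truck_at(t2,gate)}
  ∪ add   = {in(p4,t2), pkg_at(p2,depot), truck_at(t2,gate)}

== RESULT ==
["in(p4,t2)", "pkg_at(p2,depot)", "truck_at(t2,gate)"]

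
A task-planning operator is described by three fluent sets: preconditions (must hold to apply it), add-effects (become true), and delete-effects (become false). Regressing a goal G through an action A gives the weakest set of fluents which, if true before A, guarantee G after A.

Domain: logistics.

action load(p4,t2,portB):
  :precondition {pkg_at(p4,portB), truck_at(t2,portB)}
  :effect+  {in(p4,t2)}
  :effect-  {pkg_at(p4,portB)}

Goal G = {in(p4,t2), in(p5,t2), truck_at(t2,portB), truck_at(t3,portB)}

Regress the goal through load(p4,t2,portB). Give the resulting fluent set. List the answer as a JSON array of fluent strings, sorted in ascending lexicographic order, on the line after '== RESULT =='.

Regress:
  G ∩ del = {}  (empty — regression defined)
  G \ add = {in(p4,t2), in(p5,t2), truck_at(t2,portB), truck_at(t3,portB)} \ {in(p4,t2)} = {in(p5,t2), truck_at(t2,portB), truck_at(t3,portB)}
  ∪ pre   = {in(p5,t2), truck_at(t2,portB), truck_at(t3,portB)} ∪ {pkg_at(p4,portB), truck_at(t2,portB)}
          = {in(p5,t2), pkg_at(p4,portB), truck_at(t2,portB), truck_at(t3,portB)}

== RESULT ==
["in(p5,t2)", "pkg_at(p4,portB)", "truck_at(t2,portB)", "truck_at(t3,portB)"]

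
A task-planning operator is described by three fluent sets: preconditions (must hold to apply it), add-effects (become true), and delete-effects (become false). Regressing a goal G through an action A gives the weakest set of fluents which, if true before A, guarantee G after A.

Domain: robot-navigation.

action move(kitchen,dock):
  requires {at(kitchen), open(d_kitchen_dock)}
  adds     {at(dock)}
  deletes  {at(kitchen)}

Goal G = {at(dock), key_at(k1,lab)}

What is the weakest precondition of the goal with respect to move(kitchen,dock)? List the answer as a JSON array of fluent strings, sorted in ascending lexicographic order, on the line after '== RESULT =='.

Compute (G \ add) ∪ pre:
  G ∩ del = {}  (empty — regression defined)
  G \ add = {at(dock), key_at(k1,lab)} \ {at(dock)} = {key_at(k1,lab)}
  ∪ pre   = {key_at(k1,lab)} ∪ {at(kitchen), open(d_kitchen_dock)}
          = {at(kitchen), key_at(k1,lab), open(d_kitchen_dock)}

== RESULT ==
["at(kitchen)", "key_at(k1,lab)", "open(d_kitchen_dock)"]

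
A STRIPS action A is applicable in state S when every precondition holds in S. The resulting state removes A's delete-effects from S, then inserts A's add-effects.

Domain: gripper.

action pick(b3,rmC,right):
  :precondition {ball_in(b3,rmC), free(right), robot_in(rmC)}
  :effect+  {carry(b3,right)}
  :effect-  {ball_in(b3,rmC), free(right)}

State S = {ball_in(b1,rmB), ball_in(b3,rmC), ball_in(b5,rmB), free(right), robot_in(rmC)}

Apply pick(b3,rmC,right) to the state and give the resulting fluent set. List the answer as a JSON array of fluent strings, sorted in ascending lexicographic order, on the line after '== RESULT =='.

Progress:
  pre ⊆ S: {ball_in(b3,rmC), free(right), robot_in(rmC)} ⊆ S  — applicable
  S \ del = {ball_in(b1,rmB), ball_in(b5,rmB), robot_in(rmC)}
  ∪ add   = {ball_in(b1,rmB), ball_in(b5,rmB), carry(b3,right), robot_in(rmC)}

== RESULT ==
["ball_in(b1,rmB)", "ball_in(b5,rmB)", "carry(b3,right)", "robot_in(rmC)"]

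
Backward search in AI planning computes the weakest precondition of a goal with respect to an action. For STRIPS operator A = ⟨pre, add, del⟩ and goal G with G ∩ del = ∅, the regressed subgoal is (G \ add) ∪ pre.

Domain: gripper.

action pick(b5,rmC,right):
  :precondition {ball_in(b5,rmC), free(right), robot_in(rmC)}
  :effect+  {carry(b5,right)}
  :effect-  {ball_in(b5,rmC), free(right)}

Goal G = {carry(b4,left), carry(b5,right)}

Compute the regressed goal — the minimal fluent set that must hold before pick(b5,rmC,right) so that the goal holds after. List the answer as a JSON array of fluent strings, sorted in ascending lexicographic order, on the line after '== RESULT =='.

Regress:
  G ∩ del = {}  (empty — regression defined)
  G \ add = {carry(b4,left), carry(b5,right)} \ {carry(b5,right)} = {carry(b4,left)}
  ∪ pre   = {carry(b4,left)} ∪ {ball_in(b5,rmC), free(right), robot_in(rmC)}
          = {ball_in(b5,rmC), carry(b4,left), free(right), robot_in(rmC)}

== RESULT ==
["ball_in(b5,rmC)", "carry(b4,left)", "free(right)", "robot_in(rmC)"]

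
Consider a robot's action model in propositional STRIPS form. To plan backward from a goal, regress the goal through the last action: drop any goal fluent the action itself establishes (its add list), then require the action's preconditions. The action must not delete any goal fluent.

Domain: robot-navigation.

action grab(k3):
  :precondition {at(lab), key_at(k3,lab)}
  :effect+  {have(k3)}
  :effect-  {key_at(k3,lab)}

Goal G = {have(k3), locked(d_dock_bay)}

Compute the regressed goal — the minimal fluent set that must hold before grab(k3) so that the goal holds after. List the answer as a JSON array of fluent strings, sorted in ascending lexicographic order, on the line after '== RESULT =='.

Regress:
  G ∩ del = {}  (empty — regression defined)
  G \ add = {have(k3), locked(d_dock_bay)} \ {have(k3)} = {locked(d_dock_bay)}
  ∪ pre   = {locked(d_dock_bay)} ∪ {at(lab), key_at(k3,lab)}
          = {at(lab), key_at(k3,lab), locked(d_dock_bay)}

== RESULT ==
["at(lab)", "key_at(k3,lab)", "locked(d_dock_bay)"]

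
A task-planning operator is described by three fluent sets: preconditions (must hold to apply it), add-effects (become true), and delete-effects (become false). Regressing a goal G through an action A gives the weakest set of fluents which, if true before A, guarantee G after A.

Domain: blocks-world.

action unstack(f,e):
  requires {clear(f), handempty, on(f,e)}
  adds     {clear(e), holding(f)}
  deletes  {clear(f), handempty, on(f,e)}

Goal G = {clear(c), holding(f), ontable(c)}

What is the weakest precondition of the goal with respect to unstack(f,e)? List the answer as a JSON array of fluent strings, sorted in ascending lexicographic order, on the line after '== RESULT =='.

Compute (G \ add) ∪ pre:
  G ∩ del = {}  (empty — regression defined)
  G \ add = {clear(c), holding(f), ontable(c)} \ {clear(e), holding(f)} = {clear(c), ontable(c)}
  ∪ pre   = {clear(c), ontable(c)} ∪ {clear(f), handempty, on(f,e)}
          = {clear(c), clear(f), handempty, on(f,e), ontable(c)}

== RESULT ==
["clear(c)", "clear(f)", "handempty", "on(f,e)", "ontable(c)"]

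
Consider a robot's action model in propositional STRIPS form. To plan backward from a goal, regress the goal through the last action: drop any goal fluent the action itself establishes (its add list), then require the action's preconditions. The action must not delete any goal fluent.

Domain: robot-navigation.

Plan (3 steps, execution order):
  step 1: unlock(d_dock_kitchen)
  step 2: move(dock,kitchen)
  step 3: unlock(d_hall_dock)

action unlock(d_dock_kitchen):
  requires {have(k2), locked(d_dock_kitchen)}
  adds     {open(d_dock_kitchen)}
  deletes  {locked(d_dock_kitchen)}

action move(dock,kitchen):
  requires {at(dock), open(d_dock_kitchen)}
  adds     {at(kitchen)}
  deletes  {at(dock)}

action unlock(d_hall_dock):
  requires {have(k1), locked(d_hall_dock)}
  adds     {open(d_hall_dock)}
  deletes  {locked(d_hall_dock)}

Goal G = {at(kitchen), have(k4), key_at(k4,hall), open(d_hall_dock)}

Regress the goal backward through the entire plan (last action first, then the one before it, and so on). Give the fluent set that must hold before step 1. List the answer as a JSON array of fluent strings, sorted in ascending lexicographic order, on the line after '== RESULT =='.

Regress step by step:
  through step 3 (unlock(d_hall_dock)): drop {open(d_hall_dock)}, keep {at(kitchen), have(k4), key_at(k4,hall)}, require {have(k1), locked(d_hall_dock)}
    → {at(kitchen), have(k1), have(k4), key_at(k4,hall), locked(d_hall_dock)}
  through step 2 (move(dock,kitchen)): drop {at(kitchen)}, keep {have(k1), have(k4), key_at(k4,hall), locked(d_hall_dock)}, require {at(dock), open(d_dock_kitchen)}
    → {at(dock), have(k1), have(k4), key_at(k4,hall), locked(d_hall_dock), open(d_dock_kitchen)}
  through step 1 (unlock(d_dock_kitchen)): drop {open(d_dock_kitchen)}, keep {at(dock), have(k1), have(k4), key_at(k4,hall), locked(d_hall_dock)}, require {have(k2), locked(d_dock_kitchen)}
    → {at(dock), have(k1), have(k2), have(k4), key_at(k4,hall), locked(d_dock_kitchen), locked(d_hall_dock)}

== RESULT ==
["at(dock)", "have(k1)", "have(k2)", "have(k4)", "key_at(k4,hall)", "locked(d_dock_kitchen)", "locked(d_hall_dock)"]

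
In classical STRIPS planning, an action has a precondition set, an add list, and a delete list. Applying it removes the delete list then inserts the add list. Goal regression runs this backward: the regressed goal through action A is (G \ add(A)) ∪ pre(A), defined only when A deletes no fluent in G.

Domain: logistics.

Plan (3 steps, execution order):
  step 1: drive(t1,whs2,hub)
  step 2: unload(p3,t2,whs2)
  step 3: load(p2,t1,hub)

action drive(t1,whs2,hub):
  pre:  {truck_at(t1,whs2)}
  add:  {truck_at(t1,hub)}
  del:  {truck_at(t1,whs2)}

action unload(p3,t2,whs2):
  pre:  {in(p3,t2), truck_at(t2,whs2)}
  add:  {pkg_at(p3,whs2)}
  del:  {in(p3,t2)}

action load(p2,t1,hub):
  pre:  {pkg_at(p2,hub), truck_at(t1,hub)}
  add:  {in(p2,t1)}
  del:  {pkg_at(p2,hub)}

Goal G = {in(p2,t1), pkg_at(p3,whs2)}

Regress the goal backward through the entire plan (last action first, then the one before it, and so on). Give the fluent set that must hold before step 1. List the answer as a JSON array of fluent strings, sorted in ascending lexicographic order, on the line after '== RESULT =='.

Work backward from the goal:
  through step 3 (load(p2,t1,hub)): drop {in(p2,t1)}, keep {pkg_at(p3,whs2)}, require {pkg_at(p2,hub), truck_at(t1,hub)}
    → {pkg_at(p2,hub), pkg_at(p3,whs2), truck_at(t1,hub)}
  through step 2 (unload(p3,t2,whs2)): drop {pkg_at(p3,whs2)}, keep {pkg_at(p2,hub), truck_at(t1,hub)}, require {in(p3,t2), truck_at(t2,whs2)}
    → {in(p3,t2), pkg_at(p2,hub), truck_at(t1,hub), truck_at(t2,whs2)}
  through step 1 (drive(t1,whs2,hub)): drop {truck_at(t1,hub)}, keep {in(p3,t2), pkg_at(p2,hub), truck_at(t2,whs2)}, require {truck_at(t1,whs2)}
    → {in(p3,t2), pkg_at(p2,hub), truck_at(t1,whs2), truck_at(t2,whs2)}

== RESULT ==
["in(p3,t2)", "pkg_at(p2,hub)", "truck_at(t1,whs2)", "truck_at(t2,whs2)"]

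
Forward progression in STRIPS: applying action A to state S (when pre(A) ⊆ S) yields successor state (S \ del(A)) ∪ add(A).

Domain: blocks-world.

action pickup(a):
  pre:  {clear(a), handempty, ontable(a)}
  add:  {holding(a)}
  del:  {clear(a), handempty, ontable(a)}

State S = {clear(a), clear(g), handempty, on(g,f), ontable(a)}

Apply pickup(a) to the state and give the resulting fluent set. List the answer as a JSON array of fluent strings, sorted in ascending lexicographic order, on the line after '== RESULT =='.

Compute (S \ del) ∪ add:
  pre ⊆ S: {clear(a), handempty, ontable(a)} ⊆ S  — applicable
  S \ del = {clear(g), on(g,f)}
  ∪ add   = {clear(g), holding(a), on(g,f)}

== RESULT ==
["clear(g)", "holding(a)", "on(g,f)"]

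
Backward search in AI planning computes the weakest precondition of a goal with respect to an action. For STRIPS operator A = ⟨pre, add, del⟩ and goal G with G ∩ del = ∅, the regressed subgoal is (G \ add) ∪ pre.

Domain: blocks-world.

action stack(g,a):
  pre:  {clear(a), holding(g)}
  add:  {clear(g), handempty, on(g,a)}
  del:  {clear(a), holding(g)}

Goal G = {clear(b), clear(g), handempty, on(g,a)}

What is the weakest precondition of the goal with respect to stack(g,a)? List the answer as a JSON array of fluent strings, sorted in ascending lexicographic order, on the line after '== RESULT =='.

Compute (G \ add) ∪ pre:
  G ∩ del = {}  (empty — regression defined)
  G \ add = {clear(b), clear(g), handempty, on(g,a)} \ {clear(g), handempty, on(g,a)} = {clear(b)}
  ∪ pre   = {clear(b)} ∪ {clear(a), holding(g)}
          = {clear(a), clear(b), holding(g)}

== RESULT ==
["clear(a)", "clear(b)", "holding(g)"]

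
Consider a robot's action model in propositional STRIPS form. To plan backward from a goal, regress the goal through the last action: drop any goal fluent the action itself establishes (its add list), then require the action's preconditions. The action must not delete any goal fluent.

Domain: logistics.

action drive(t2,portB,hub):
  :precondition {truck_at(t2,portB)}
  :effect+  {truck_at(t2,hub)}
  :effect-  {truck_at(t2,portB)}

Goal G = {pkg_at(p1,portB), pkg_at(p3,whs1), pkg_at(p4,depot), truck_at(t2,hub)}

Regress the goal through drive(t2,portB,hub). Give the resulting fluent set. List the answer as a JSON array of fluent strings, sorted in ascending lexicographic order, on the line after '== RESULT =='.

Compute (G \ add) ∪ pre:
  G ∩ del = {}  (empty — regression defined)
  G \ add = {pkg_at(p1,portB), pkg_at(p3,whs1), pkg_at(p4,depot), truck_at(t2,hub)} \ {truck_at(t2,hub)} = {pkg_at(p1,portB), pkg_at(p3,whs1), pkg_at(p4,depot)}
  ∪ pre   = {pkg_at(p1,portB), pkg_at(p3,whs1), pkg_at(p4,depot)} ∪ {truck_at(t2,portB)}
          = {pkg_at(p1,portB), pkg_at(p3,whs1), pkg_at(p4,depot), truck_at(t2,portB)}

== RESULT ==
["pkg_at(p1,portB)", "pkg_at(p3,whs1)", "pkg_at(p4,depot)", "truck_at(t2,portB)"]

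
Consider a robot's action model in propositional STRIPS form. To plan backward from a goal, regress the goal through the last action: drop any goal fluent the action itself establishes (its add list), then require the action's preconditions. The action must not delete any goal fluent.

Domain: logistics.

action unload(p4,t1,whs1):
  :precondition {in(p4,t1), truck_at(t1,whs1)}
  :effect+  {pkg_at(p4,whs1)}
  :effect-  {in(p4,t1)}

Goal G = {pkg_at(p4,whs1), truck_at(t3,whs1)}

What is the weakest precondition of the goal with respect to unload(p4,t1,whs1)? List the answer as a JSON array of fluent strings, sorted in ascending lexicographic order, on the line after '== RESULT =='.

Compute (G \ add) ∪ pre:
  G ∩ del = {}  (empty — regression defined)
  G \ add = {pkg_at(p4,whs1), truck_at(t3,whs1)} \ {pkg_at(p4,whs1)} = {truck_at(t3,whs1)}
  ∪ pre   = {truck_at(t3,whs1)} ∪ {in(p4,t1), truck_at(t1,whs1)}
          = {in(p4,t1), truck_at(t1,whs1), truck_at(t3,whs1)}

== RESULT ==
["in(p4,t1)", "truck_at(t1,whs1)", "truck_at(t3,whs1)"]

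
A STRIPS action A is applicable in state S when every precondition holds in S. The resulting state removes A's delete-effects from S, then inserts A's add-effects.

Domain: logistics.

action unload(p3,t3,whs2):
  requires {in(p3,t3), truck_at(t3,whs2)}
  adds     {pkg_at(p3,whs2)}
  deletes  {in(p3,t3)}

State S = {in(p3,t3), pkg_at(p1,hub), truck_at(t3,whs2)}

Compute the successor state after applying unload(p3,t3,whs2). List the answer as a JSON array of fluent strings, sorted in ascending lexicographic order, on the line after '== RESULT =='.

Compute (S \ del) ∪ add:
  pre ⊆ S: {in(p3,t3), truck_at(t3,whs2)} ⊆ S  — applicable
  S \ del = {pkg_at(p1,hub), truck_at(t3,whs2)}
  ∪ add   = {pkg_at(p1,hub), pkg_at(p3,whs2), truck_at(t3,whs2)}

== RESULT ==
["pkg_at(p1,hub)", "pkg_at(p3,whs2)", "truck_at(t3,whs2)"]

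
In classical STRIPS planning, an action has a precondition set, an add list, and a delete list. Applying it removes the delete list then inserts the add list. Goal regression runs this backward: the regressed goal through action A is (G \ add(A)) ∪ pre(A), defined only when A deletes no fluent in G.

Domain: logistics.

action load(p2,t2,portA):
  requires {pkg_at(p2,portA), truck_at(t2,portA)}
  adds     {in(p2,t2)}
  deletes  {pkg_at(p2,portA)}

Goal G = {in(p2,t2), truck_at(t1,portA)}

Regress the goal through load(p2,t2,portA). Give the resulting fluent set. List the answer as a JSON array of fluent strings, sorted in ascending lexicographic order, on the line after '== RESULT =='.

Compute (G \ add) ∪ pre:
  G ∩ del = {}  (empty — regression defined)
  G \ add = {in(p2,t2), truck_at(t1,portA)} \ {in(p2,t2)} = {truck_at(t1,portA)}
  ∪ pre   = {truck_at(t1,portA)} ∪ {pkg_at(p2,portA), truck_at(t2,portA)}
          = {pkg_at(p2,portA), truck_at(t1,portA), truck_at(t2,portA)}

== RESULT ==
["pkg_at(p2,portA)", "truck_at(t1,portA)", "truck_at(t2,portA)"]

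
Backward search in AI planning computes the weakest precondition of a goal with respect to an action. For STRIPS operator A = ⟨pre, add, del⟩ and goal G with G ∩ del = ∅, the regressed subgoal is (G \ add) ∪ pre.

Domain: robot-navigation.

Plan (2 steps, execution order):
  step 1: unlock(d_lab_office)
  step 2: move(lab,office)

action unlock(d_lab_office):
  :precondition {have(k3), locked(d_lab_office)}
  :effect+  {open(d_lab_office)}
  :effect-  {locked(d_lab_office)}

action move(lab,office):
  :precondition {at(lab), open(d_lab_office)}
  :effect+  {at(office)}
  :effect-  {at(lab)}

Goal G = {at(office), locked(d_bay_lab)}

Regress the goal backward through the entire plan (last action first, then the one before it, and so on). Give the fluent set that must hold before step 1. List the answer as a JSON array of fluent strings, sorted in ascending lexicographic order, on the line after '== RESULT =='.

Work backward from the goal:
  through step 2 (move(lab,office)): drop {at(office)}, keep {locked(d_bay_lab)}, require {at(lab), open(d_lab_office)}
    → {at(lab), locked(d_bay_lab), open(d_lab_office)}
  through step 1 (unlock(d_lab_office)): drop {open(d_lab_office)}, keep {at(lab), locked(d_bay_lab)}, require {have(k3), locked(d_lab_office)}
    → {at(lab), have(k3), locked(d_bay_lab), locked(d_lab_office)}

== RESULT ==
["at(lab)", "have(k3)", "locked(d_bay_lab)", "locked(d_lab_office)"]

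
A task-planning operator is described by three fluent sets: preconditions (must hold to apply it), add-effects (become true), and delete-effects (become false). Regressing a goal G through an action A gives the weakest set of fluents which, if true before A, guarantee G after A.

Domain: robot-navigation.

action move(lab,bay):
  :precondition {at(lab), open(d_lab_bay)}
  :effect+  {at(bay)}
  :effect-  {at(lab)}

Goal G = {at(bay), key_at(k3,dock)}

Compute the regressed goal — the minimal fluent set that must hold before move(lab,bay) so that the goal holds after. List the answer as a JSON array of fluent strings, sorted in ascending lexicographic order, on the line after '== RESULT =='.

Regress:
  G ∩ del = {}  (empty — regression defined)
  G \ add = {at(bay), key_at(k3,dock)} \ {at(bay)} = {key_at(k3,dock)}
  ∪ pre   = {key_at(k3,dock)} ∪ {at(lab), open(d_lab_bay)}
          = {at(lab), key_at(k3,dock), open(d_lab_bay)}

== RESULT ==
["at(lab)", "key_at(k3,dock)", "open(d_lab_bay)"]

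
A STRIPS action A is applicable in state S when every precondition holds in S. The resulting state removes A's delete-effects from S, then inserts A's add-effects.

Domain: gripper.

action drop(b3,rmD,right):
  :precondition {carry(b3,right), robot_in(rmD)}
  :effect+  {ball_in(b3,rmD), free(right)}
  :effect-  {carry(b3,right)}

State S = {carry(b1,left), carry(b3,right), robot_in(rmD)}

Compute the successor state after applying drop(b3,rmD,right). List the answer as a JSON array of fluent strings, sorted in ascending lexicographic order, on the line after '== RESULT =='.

Compute (S \ del) ∪ add:
  pre ⊆ S: {carry(b3,right), robot_in(rmD)} ⊆ S  — applicable
  S \ del = {carry(b1,left), robot_in(rmD)}
  ∪ add   = {ball_in(b3,rmD), carry(b1,left), free(right), robot_in(rmD)}

== RESULT ==
["ball_in(b3,rmD)", "carry(b1,left)", "free(right)", "robot_in(rmD)"]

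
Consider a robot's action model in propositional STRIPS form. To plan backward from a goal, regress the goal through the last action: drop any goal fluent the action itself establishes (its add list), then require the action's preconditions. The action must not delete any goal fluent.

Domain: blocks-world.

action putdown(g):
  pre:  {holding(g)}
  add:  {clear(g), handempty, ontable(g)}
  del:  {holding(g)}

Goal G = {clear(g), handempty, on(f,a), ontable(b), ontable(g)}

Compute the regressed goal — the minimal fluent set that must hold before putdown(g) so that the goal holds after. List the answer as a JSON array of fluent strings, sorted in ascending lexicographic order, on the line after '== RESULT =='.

Regress:
  G ∩ del = {}  (empty — regression defined)
  G \ add = {clear(g), handempty, on(f,a), ontable(b), ontable(g)} \ {clear(g), handempty, ontable(g)} = {on(f,a), ontable(b)}
  ∪ pre   = {on(f,a), ontable(b)} ∪ {holding(g)}
          = {holding(g), on(f,a), ontable(b)}

== RESULT ==
["holding(g)", "on(f,a)", "ontable(b)"]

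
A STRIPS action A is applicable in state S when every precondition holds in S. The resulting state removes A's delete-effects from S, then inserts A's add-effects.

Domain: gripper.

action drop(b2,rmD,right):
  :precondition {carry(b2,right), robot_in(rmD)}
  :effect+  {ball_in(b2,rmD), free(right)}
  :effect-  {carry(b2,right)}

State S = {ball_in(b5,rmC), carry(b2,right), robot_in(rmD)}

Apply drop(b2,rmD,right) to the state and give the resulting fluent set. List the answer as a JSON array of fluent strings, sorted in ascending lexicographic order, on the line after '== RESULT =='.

Progress:
  pre ⊆ S: {carry(b2,right), robot_in(rmD)} ⊆ S  — applicable
  S \ del = {ball_in(b5,rmC), robot_in(rmD)}
  ∪ add   = {ball_in(b2,rmD), ball_in(b5,rmC), free(right), robot_in(rmD)}

== RESULT ==
["ball_in(b2,rmD)", "ball_in(b5,rmC)", "free(right)", "robot_in(rmD)"]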